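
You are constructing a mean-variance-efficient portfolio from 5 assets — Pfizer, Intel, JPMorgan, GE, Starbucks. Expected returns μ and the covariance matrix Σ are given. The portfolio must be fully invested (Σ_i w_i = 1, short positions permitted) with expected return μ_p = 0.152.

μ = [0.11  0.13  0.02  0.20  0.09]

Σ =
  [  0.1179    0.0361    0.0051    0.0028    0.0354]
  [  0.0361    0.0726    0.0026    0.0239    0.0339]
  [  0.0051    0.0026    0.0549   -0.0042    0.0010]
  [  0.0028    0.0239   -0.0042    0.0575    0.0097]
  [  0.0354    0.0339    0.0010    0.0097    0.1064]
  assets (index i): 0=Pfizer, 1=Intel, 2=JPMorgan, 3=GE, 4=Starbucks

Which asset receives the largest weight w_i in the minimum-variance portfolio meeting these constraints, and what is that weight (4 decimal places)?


g=Σ⁻¹μ = [0.6943  0.2104  0.5423  3.3567  0.2367]
h=Σ⁻¹𝟙 = [4.8457  2.8399  18.7955  16.4701  5.2033]
a=μᵀg=0.807214  b=𝟙ᵀg=5.040432  c=𝟙ᵀh=48.154489  D=ac−b²=13.464998
λ₁=(c·0.152−b)/D = (48.154489·0.152−5.040432)/13.464998 = 0.169257
λ₂=(a−b·0.152)/D = (0.807214−5.040432·0.152)/13.464998 = 0.003050
w* = 0.169257·g + 0.003050·h:
  w_0 = 0.169257·0.6943 + 0.003050·4.8457 = 0.1323  (Pfizer)
  w_1 = 0.169257·0.2104 + 0.003050·2.8399 = 0.0443  (Intel)
  w_2 = 0.169257·0.5423 + 0.003050·18.7955 = 0.1491  (JPMorgan)
  w_3 = 0.169257·3.3567 + 0.003050·16.4701 = 0.6184  (GE)
  w_4 = 0.169257·0.2367 + 0.003050·5.2033 = 0.0559  (Starbucks)
Σw_i=1.0000  μᵀw=0.1520
σ²=wᵀΣw=λ₁·μ_p+λ₂ = 0.169257·0.152 + 0.003050 = 0.028777 ≈ 0.0288

GE (0.6184)


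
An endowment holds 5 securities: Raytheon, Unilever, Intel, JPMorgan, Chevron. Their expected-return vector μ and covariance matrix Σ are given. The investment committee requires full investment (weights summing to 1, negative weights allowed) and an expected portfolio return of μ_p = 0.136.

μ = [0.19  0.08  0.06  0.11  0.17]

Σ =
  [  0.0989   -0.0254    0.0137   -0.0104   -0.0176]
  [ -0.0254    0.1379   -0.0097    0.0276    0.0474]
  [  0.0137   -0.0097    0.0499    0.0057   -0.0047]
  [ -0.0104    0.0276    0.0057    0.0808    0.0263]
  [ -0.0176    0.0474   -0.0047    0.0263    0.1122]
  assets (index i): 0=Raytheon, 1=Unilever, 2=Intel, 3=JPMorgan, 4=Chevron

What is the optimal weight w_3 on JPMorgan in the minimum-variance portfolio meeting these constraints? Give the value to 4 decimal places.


g=Σ⁻¹μ = [2.2893  0.3220  0.6664  1.0005  1.5316]
h=Σ⁻¹𝟙 = [11.3938  6.6744  17.9171  8.1083  6.7302]
a=μᵀg=0.871141  b=𝟙ᵀg=5.809834  c=𝟙ᵀh=50.823695  D=ac−b²=10.520419
λ₁=(c·0.136−b)/D = (50.823695·0.136−5.809834)/10.520419 = 0.104767
λ₂=(a−b·0.136)/D = (0.871141−5.809834·0.136)/10.520419 = 0.007700
w* = 0.104767·g + 0.007700·h:
  w_0 = 0.104767·2.2893 + 0.007700·11.3938 = 0.3276  (Raytheon)
  w_1 = 0.104767·0.3220 + 0.007700·6.6744 = 0.0851  (Unilever)
  w_2 = 0.104767·0.6664 + 0.007700·17.9171 = 0.2078  (Intel)
  w_3 = 0.104767·1.0005 + 0.007700·8.1083 = 0.1673  (JPMorgan)
  w_4 = 0.104767·1.5316 + 0.007700·6.7302 = 0.2123  (Chevron)
Σw_i=1.0000  μᵀw=0.1360
σ²=wᵀΣw=λ₁·μ_p+λ₂ = 0.104767·0.136 + 0.007700 = 0.021948 ≈ 0.0219

0.1673


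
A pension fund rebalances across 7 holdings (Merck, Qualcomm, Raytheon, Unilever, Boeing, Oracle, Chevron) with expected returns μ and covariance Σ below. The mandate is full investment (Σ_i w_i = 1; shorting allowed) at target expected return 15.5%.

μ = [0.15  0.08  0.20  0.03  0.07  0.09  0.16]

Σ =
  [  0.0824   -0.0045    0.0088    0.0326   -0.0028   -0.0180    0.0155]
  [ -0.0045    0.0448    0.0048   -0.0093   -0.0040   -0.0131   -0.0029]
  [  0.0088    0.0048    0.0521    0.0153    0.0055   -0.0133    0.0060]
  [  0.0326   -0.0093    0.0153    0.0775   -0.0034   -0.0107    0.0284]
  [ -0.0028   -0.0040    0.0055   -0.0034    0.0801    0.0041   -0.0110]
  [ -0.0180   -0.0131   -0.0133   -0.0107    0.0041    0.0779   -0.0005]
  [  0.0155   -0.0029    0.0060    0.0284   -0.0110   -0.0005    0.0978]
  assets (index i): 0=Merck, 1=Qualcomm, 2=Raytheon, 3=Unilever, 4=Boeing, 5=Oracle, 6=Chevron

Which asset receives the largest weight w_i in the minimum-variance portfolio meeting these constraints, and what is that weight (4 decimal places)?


x=Σ⁻¹μ = [2.3154  2.2374  4.0029  -1.2982  0.8226  2.5385  1.5723]
y=Σ⁻¹𝟙 = [12.9447  32.9219  15.1162  9.8494  13.6654  24.6239  7.0250]
a=μᵀx=1.825555  b=𝟙ᵀx=12.190893  c=𝟙ᵀy=116.146350  D=ac−b²=63.413675
λ₁=(c·0.155−b)/D = (116.146350·0.155−12.190893)/63.413675 = 0.091649
λ₂=(a−b·0.155)/D = (1.825555−12.190893·0.155)/63.413675 = -0.001010
w* = 0.091649·x + -0.001010·y:
  w_0 = 0.091649·2.3154 + -0.001010·12.9447 = 0.1991  (Merck)
  w_1 = 0.091649·2.2374 + -0.001010·32.9219 = 0.1718  (Qualcomm)
  w_2 = 0.091649·4.0029 + -0.001010·15.1162 = 0.3516  (Raytheon)
  w_3 = 0.091649·-1.2982 + -0.001010·9.8494 = -0.1289  (Unilever)
  w_4 = 0.091649·0.8226 + -0.001010·13.6654 = 0.0616  (Boeing)
  w_5 = 0.091649·2.5385 + -0.001010·24.6239 = 0.2078  (Oracle)
  w_6 = 0.091649·1.5723 + -0.001010·7.0250 = 0.1370  (Chevron)
Σw_i=1.0000  μᵀw=0.1550
σ²=wᵀΣw=λ₁·μ_p+λ₂ = 0.091649·0.155 + -0.001010 = 0.013196 ≈ 0.0132

Raytheon (0.3516)


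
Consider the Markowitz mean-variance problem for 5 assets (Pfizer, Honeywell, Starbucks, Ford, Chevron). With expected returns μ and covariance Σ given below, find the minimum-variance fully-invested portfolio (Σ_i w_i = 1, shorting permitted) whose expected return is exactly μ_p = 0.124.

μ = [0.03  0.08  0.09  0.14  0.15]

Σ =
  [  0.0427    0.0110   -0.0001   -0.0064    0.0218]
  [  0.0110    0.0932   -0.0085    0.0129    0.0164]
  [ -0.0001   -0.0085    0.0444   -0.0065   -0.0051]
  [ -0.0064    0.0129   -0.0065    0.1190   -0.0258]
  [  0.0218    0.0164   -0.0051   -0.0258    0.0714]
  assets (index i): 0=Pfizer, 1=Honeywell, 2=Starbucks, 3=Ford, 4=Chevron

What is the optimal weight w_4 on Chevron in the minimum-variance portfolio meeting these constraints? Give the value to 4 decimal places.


p=Σ⁻¹μ = [-0.6901  0.3748  2.7368  1.9238  3.1161]
q=Σ⁻¹𝟙 = [16.4636  7.0055  27.4290  13.0745  14.0534]
a=μᵀp=0.992340  b=𝟙ᵀp=7.461399  c=𝟙ᵀq=78.025996  D=ac−b²=21.755882
λ₁=(c·0.124−b)/D = (78.025996·0.124−7.461399)/21.755882 = 0.101758
λ₂=(a−b·0.124)/D = (0.992340−7.461399·0.124)/21.755882 = 0.003085
w* = 0.101758·p + 0.003085·q:
  w_0 = 0.101758·-0.6901 + 0.003085·16.4636 = -0.0194  (Pfizer)
  w_1 = 0.101758·0.3748 + 0.003085·7.0055 = 0.0598  (Honeywell)
  w_2 = 0.101758·2.7368 + 0.003085·27.4290 = 0.3631  (Starbucks)
  w_3 = 0.101758·1.9238 + 0.003085·13.0745 = 0.2361  (Ford)
  w_4 = 0.101758·3.1161 + 0.003085·14.0534 = 0.3604  (Chevron)
Σw_i=1.0000  μᵀw=0.1240
σ²=wᵀΣw=λ₁·μ_p+λ₂ = 0.101758·0.124 + 0.003085 = 0.015703 ≈ 0.0157

0.3604


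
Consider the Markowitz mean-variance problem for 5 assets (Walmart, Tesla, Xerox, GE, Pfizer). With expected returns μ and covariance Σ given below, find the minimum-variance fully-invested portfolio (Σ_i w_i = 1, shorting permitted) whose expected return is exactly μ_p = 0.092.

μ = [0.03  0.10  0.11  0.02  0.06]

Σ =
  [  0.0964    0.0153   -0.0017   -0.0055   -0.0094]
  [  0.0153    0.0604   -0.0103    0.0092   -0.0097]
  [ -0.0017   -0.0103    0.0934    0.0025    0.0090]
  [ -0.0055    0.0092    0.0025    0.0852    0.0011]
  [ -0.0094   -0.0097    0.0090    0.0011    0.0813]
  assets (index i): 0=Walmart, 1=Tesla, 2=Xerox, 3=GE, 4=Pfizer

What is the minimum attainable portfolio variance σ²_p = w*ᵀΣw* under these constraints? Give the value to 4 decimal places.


p=Σ⁻¹μ = [0.0986  1.9944  1.3190  -0.0238  0.8417]
q=Σ⁻¹𝟙 = [9.8685  16.6750  11.1004  10.0662  14.0656]
a=μᵀp=0.397509  b=𝟙ᵀp=4.229861  c=𝟙ᵀq=61.775771  D=ac−b²=6.664719
λ₁=(c·0.092−b)/D = (61.775771·0.092−4.229861)/6.664719 = 0.218090
λ₂=(a−b·0.092)/D = (0.397509−4.229861·0.092)/6.664719 = 0.001255
w* = 0.218090·p + 0.001255·q:
  w_0 = 0.218090·0.0986 + 0.001255·9.8685 = 0.0339  (Walmart)
  w_1 = 0.218090·1.9944 + 0.001255·16.6750 = 0.4559  (Tesla)
  w_2 = 0.218090·1.3190 + 0.001255·11.1004 = 0.3016  (Xerox)
  w_3 = 0.218090·-0.0238 + 0.001255·10.0662 = 0.0074  (GE)
  w_4 = 0.218090·0.8417 + 0.001255·14.0656 = 0.2012  (Pfizer)
Σw_i=1.0000  μᵀw=0.0920
σ²=wᵀΣw=λ₁·μ_p+λ₂ = 0.218090·0.092 + 0.001255 = 0.021319 ≈ 0.0213

0.0213


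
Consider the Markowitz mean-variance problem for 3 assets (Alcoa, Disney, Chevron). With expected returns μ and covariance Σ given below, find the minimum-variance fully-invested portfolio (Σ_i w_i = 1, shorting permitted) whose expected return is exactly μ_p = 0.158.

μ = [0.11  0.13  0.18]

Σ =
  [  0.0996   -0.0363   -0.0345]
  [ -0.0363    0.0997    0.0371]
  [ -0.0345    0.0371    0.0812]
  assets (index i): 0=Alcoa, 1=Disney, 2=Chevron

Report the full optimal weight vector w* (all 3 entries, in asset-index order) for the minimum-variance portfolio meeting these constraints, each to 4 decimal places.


g=Σ⁻¹μ = [2.4840  1.1936  2.7268]
h=Σ⁻¹𝟙 = [19.5337  11.4112  15.4010]
a=μᵀg=0.919223  b=𝟙ᵀg=6.404343  c=𝟙ᵀh=46.345921  D=ac−b²=1.586649
λ₁=(c·0.158−b)/D = (46.345921·0.158−6.404343)/1.586649 = 0.578775
λ₂=(a−b·0.158)/D = (0.919223−6.404343·0.158)/1.586649 = -0.058402
w* = 0.578775·g + -0.058402·h:
  w_0 = 0.578775·2.4840 + -0.058402·19.5337 = 0.2969  (Alcoa)
  w_1 = 0.578775·1.1936 + -0.058402·11.4112 = 0.0244  (Disney)
  w_2 = 0.578775·2.7268 + -0.058402·15.4010 = 0.6787  (Chevron)
Σw_i=1.0000  μᵀw=0.1580
σ²=wᵀΣw=λ₁·μ_p+λ₂ = 0.578775·0.158 + -0.058402 = 0.033045 ≈ 0.0330

0.2969  0.0244  0.6787


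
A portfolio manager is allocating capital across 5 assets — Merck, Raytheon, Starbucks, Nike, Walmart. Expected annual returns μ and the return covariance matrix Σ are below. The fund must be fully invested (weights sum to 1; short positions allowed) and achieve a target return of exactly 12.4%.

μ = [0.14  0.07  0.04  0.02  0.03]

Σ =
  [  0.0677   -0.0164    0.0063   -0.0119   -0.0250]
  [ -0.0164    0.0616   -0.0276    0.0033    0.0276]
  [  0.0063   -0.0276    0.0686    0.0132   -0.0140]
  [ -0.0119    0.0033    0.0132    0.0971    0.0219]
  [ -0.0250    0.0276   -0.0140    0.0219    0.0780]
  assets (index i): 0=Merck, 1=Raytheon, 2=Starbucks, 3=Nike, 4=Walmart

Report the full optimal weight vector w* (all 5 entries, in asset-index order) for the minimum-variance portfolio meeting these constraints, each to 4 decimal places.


0.7169  0.3546  0.0135  -0.0825  -0.0025

x=Σ⁻¹μ = [2.7472  2.1281  1.3062  0.1328  0.7093]
y=Σ⁻¹𝟙 = [25.3401  27.6271  25.0918  5.8931  14.0156]
a=μᵀx=0.609752  b=𝟙ᵀx=7.023520  c=𝟙ᵀy=97.967811  D=ac−b²=10.406284
λ₁=(c·0.124−b)/D = (97.967811·0.124−7.023520)/10.406284 = 0.492442
λ₂=(a−b·0.124)/D = (0.609752−7.023520·0.124)/10.406284 = -0.025097
w* = 0.492442·x + -0.025097·y:
  w_0 = 0.492442·2.7472 + -0.025097·25.3401 = 0.7169  (Merck)
  w_1 = 0.492442·2.1281 + -0.025097·27.6271 = 0.3546  (Raytheon)
  w_2 = 0.492442·1.3062 + -0.025097·25.0918 = 0.0135  (Starbucks)
  w_3 = 0.492442·0.1328 + -0.025097·5.8931 = -0.0825  (Nike)
  w_4 = 0.492442·0.7093 + -0.025097·14.0156 = -0.0025  (Walmart)
Σw_i=1.0000  μᵀw=0.1240
σ²=wᵀΣw=λ₁·μ_p+λ₂ = 0.492442·0.124 + -0.025097 = 0.035966 ≈ 0.0360


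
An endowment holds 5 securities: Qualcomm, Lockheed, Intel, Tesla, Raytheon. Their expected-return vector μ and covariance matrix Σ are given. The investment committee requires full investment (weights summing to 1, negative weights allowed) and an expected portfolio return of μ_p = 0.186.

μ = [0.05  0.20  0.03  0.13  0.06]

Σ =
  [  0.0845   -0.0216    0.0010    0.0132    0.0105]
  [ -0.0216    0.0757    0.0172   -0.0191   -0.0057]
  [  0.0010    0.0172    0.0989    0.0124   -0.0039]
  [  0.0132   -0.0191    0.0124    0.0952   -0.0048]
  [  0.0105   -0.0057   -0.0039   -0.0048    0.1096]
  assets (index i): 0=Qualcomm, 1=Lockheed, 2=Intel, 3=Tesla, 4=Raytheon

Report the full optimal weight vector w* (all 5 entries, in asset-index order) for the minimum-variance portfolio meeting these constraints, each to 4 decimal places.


x=Σ⁻¹μ = [1.1276  3.6657  -0.5756  2.0549  0.6996]
y=Σ⁻¹𝟙 = [13.6973  19.7342  5.3700  12.3474  9.5700]
a=μᵀx=1.081364  b=𝟙ᵀx=6.972166  c=𝟙ᵀy=60.718839  D=ac−b²=17.048057
λ₁=(c·0.186−b)/D = (60.718839·0.186−6.972166)/17.048057 = 0.253492
λ₂=(a−b·0.186)/D = (1.081364−6.972166·0.186)/17.048057 = -0.012638
w* = 0.253492·x + -0.012638·y:
  w_0 = 0.253492·1.1276 + -0.012638·13.6973 = 0.1127  (Qualcomm)
  w_1 = 0.253492·3.6657 + -0.012638·19.7342 = 0.6798  (Lockheed)
  w_2 = 0.253492·-0.5756 + -0.012638·5.3700 = -0.2138  (Intel)
  w_3 = 0.253492·2.0549 + -0.012638·12.3474 = 0.3648  (Tesla)
  w_4 = 0.253492·0.6996 + -0.012638·9.5700 = 0.0564  (Raytheon)
Σw_i=1.0000  μᵀw=0.1860
σ²=wᵀΣw=λ₁·μ_p+λ₂ = 0.253492·0.186 + -0.012638 = 0.034511 ≈ 0.0345

0.1127  0.6798  -0.2138  0.3648  0.0564


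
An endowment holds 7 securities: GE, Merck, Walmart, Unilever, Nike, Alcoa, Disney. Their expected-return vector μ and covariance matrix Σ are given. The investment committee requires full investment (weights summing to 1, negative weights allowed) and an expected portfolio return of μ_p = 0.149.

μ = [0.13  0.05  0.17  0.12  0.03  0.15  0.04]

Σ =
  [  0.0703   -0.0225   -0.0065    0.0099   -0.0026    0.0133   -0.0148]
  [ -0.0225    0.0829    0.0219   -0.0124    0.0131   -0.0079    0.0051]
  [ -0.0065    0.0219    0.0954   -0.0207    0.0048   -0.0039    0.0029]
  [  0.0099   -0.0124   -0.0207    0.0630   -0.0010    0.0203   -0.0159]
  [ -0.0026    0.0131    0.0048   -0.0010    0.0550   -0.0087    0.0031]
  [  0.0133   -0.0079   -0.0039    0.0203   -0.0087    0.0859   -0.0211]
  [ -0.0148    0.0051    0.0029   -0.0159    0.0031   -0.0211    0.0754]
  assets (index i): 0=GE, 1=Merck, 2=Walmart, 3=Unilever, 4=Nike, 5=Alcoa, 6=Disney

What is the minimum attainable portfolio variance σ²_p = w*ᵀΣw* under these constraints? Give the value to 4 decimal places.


0.0213

p=Σ⁻¹μ = [2.0990  0.9204  2.2329  2.4476  0.4145  1.4910  1.7107]
q=Σ⁻¹𝟙 = [20.1306  14.8603  12.1700  21.6751  15.6117  12.6003  23.1957]
a=μᵀp=1.296708  b=𝟙ᵀp=11.316139  c=𝟙ᵀq=120.243779  D=ac−b²=27.866133
λ₁=(c·0.149−b)/D = (120.243779·0.149−11.316139)/27.866133 = 0.236853
λ₂=(a−b·0.149)/D = (1.296708−11.316139·0.149)/27.866133 = -0.013974
w* = 0.236853·p + -0.013974·q:
  w_0 = 0.236853·2.0990 + -0.013974·20.1306 = 0.2158  (GE)
  w_1 = 0.236853·0.9204 + -0.013974·14.8603 = 0.0103  (Merck)
  w_2 = 0.236853·2.2329 + -0.013974·12.1700 = 0.3588  (Walmart)
  w_3 = 0.236853·2.4476 + -0.013974·21.6751 = 0.2768  (Unilever)
  w_4 = 0.236853·0.4145 + -0.013974·15.6117 = -0.1200  (Nike)
  w_5 = 0.236853·1.4910 + -0.013974·12.6003 = 0.1771  (Alcoa)
  w_6 = 0.236853·1.7107 + -0.013974·23.1957 = 0.0811  (Disney)
Σw_i=1.0000  μᵀw=0.1490
σ²=wᵀΣw=λ₁·μ_p+λ₂ = 0.236853·0.149 + -0.013974 = 0.021317 ≈ 0.0213


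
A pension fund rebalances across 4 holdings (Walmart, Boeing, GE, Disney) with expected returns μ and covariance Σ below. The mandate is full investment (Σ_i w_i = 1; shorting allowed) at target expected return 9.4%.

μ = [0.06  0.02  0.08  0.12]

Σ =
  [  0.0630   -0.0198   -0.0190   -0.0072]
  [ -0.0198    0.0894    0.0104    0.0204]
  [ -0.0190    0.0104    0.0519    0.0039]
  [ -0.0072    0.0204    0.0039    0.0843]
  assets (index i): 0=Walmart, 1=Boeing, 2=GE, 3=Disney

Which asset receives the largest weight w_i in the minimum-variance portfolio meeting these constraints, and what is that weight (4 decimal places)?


g=Σ⁻¹μ = [1.7550  0.0369  2.0661  1.4689]
h=Σ⁻¹𝟙 = [28.8932  12.1686  26.6440  10.1528]
a=μᵀg=0.447590  b=𝟙ᵀg=5.326819  c=𝟙ᵀh=77.858587  D=ac−b²=6.473690
λ₁=(c·0.094−b)/D = (77.858587·0.094−5.326819)/6.473690 = 0.307690
λ₂=(a−b·0.094)/D = (0.447590−5.326819·0.094)/6.473690 = -0.008207
w* = 0.307690·g + -0.008207·h:
  w_0 = 0.307690·1.7550 + -0.008207·28.8932 = 0.3028  (Walmart)
  w_1 = 0.307690·0.0369 + -0.008207·12.1686 = -0.0885  (Boeing)
  w_2 = 0.307690·2.0661 + -0.008207·26.6440 = 0.4171  (GE)
  w_3 = 0.307690·1.4689 + -0.008207·10.1528 = 0.3686  (Disney)
Σw_i=1.0000  μᵀw=0.0940
σ²=wᵀΣw=λ₁·μ_p+λ₂ = 0.307690·0.094 + -0.008207 = 0.020716 ≈ 0.0207

GE (0.4171)


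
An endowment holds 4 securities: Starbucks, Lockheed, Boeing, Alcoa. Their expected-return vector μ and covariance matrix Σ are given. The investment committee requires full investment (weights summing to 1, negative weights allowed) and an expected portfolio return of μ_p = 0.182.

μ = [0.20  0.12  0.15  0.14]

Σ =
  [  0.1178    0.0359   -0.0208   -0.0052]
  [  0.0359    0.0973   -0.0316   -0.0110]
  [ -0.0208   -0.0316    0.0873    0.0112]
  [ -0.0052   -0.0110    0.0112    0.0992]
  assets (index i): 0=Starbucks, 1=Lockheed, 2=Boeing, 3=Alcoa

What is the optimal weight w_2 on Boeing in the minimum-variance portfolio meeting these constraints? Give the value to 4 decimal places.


0.3526

x=Σ⁻¹μ = [1.7249  1.5726  2.5199  1.3916]
y=Σ⁻¹𝟙 = [7.6411  14.1562  17.1011  10.1202]
a=μᵀx=1.106495  b=𝟙ᵀx=7.208950  c=𝟙ᵀy=49.018568  D=ac−b²=2.269835
λ₁=(c·0.182−b)/D = (49.018568·0.182−7.208950)/2.269835 = 0.754429
λ₂=(a−b·0.182)/D = (1.106495−7.208950·0.182)/2.269835 = -0.090550
w* = 0.754429·x + -0.090550·y:
  w_0 = 0.754429·1.7249 + -0.090550·7.6411 = 0.6094  (Starbucks)
  w_1 = 0.754429·1.5726 + -0.090550·14.1562 = -0.0955  (Lockheed)
  w_2 = 0.754429·2.5199 + -0.090550·17.1011 = 0.3526  (Boeing)
  w_3 = 0.754429·1.3916 + -0.090550·10.1202 = 0.1335  (Alcoa)
Σw_i=1.0000  μᵀw=0.1820
σ²=wᵀΣw=λ₁·μ_p+λ₂ = 0.754429·0.182 + -0.090550 = 0.046756 ≈ 0.0468


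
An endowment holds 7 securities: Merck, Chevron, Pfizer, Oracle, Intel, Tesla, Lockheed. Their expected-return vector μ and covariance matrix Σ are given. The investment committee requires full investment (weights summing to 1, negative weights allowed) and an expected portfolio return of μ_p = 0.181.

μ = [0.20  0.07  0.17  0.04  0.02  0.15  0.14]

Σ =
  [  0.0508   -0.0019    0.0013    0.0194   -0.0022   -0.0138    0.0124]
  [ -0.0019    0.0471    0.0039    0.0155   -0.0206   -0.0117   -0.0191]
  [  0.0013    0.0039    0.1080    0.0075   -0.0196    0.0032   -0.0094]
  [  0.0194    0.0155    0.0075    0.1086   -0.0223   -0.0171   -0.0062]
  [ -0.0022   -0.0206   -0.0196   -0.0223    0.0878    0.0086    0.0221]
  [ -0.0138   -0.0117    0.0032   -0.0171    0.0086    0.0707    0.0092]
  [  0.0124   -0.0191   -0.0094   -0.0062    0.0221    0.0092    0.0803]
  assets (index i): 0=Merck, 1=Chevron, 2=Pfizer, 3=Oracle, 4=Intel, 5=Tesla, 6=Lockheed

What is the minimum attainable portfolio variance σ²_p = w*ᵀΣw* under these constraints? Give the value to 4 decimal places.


u=Σ⁻¹μ = [4.6939  3.3288  1.5815  -0.3252  0.7328  3.1664  1.4060]
v=Σ⁻¹𝟙 = [21.9282  37.8099  11.1360  7.3765  20.0201  21.9771  11.9058]
a=μᵀu=2.114108  b=𝟙ᵀu=14.584307  c=𝟙ᵀv=132.153726  D=ac−b²=66.685192
λ₁=(c·0.181−b)/D = (132.153726·0.181−14.584307)/66.685192 = 0.139994
λ₂=(a−b·0.181)/D = (2.114108−14.584307·0.181)/66.685192 = -0.007883
w* = 0.139994·u + -0.007883·v:
  w_0 = 0.139994·4.6939 + -0.007883·21.9282 = 0.4843  (Merck)
  w_1 = 0.139994·3.3288 + -0.007883·37.8099 = 0.1680  (Chevron)
  w_2 = 0.139994·1.5815 + -0.007883·11.1360 = 0.1336  (Pfizer)
  w_3 = 0.139994·-0.3252 + -0.007883·7.3765 = -0.1037  (Oracle)
  w_4 = 0.139994·0.7328 + -0.007883·20.0201 = -0.0552  (Intel)
  w_5 = 0.139994·3.1664 + -0.007883·21.9771 = 0.2700  (Tesla)
  w_6 = 0.139994·1.4060 + -0.007883·11.9058 = 0.1030  (Lockheed)
Σw_i=1.0000  μᵀw=0.1810
σ²=wᵀΣw=λ₁·μ_p+λ₂ = 0.139994·0.181 + -0.007883 = 0.017456 ≈ 0.0175

0.0175


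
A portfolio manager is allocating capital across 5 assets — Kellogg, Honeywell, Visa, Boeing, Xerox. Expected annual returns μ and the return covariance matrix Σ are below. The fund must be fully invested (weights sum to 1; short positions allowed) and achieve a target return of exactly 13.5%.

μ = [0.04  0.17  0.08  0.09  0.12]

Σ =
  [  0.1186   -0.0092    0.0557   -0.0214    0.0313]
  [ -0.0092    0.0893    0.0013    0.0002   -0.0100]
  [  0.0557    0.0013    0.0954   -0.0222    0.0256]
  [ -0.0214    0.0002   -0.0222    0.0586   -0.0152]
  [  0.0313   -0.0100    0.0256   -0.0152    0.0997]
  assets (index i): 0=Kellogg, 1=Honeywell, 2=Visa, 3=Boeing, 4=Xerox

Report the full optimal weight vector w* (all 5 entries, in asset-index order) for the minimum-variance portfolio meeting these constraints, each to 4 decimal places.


u=Σ⁻¹μ = [0.0999  2.0642  0.8817  2.2889  1.5018]
v=Σ⁻¹𝟙 = [6.8326  12.9037  9.4694  25.8770  10.6930]
a=μᵀu=0.811669  b=𝟙ᵀu=6.836576  c=𝟙ᵀv=65.775672  D=ac−b²=6.649307
λ₁=(c·0.135−b)/D = (65.775672·0.135−6.836576)/6.649307 = 0.307271
λ₂=(a−b·0.135)/D = (0.811669−6.836576·0.135)/6.649307 = -0.016734
w* = 0.307271·u + -0.016734·v:
  w_0 = 0.307271·0.0999 + -0.016734·6.8326 = -0.0836  (Kellogg)
  w_1 = 0.307271·2.0642 + -0.016734·12.9037 = 0.4183  (Honeywell)
  w_2 = 0.307271·0.8817 + -0.016734·9.4694 = 0.1125  (Visa)
  w_3 = 0.307271·2.2889 + -0.016734·25.8770 = 0.2703  (Boeing)
  w_4 = 0.307271·1.5018 + -0.016734·10.6930 = 0.2825  (Xerox)
Σw_i=1.0000  μᵀw=0.1350
σ²=wᵀΣw=λ₁·μ_p+λ₂ = 0.307271·0.135 + -0.016734 = 0.024748 ≈ 0.0247

-0.0836  0.4183  0.1125  0.2703  0.2825


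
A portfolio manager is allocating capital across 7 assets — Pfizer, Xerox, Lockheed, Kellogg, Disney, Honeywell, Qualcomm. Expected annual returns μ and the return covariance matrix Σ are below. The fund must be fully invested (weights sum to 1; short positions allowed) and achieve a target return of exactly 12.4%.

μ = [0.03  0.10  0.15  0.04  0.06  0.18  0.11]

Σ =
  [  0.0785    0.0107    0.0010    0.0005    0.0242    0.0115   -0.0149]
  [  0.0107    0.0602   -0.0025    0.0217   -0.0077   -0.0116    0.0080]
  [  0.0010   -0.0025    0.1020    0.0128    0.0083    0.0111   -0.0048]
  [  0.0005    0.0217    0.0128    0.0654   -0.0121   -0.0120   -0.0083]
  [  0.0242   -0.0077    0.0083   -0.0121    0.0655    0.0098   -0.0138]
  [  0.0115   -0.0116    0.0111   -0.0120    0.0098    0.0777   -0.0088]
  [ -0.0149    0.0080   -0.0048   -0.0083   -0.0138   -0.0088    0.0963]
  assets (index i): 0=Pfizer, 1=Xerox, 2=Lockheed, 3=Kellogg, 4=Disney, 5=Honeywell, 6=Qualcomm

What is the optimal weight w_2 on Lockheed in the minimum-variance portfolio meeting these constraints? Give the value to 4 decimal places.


x=Σ⁻¹μ = [-0.3863  2.0258  1.1355  0.5995  1.1730  2.6206  1.4300]
y=Σ⁻¹𝟙 = [6.0505  12.2884  5.3330  18.3906  18.3012  15.4118  16.1814]
a=μᵀx=1.084684  b=𝟙ᵀx=8.598088  c=𝟙ᵀy=91.956931  D=ac−b²=25.817064
λ₁=(c·0.124−b)/D = (91.956931·0.124−8.598088)/25.817064 = 0.108632
λ₂=(a−b·0.124)/D = (1.084684−8.598088·0.124)/25.817064 = 0.000717
w* = 0.108632·x + 0.000717·y:
  w_0 = 0.108632·-0.3863 + 0.000717·6.0505 = -0.0376  (Pfizer)
  w_1 = 0.108632·2.0258 + 0.000717·12.2884 = 0.2289  (Xerox)
  w_2 = 0.108632·1.1355 + 0.000717·5.3330 = 0.1272  (Lockheed)
  w_3 = 0.108632·0.5995 + 0.000717·18.3906 = 0.0783  (Kellogg)
  w_4 = 0.108632·1.1730 + 0.000717·18.3012 = 0.1406  (Disney)
  w_5 = 0.108632·2.6206 + 0.000717·15.4118 = 0.2957  (Honeywell)
  w_6 = 0.108632·1.4300 + 0.000717·16.1814 = 0.1670  (Qualcomm)
Σw_i=1.0000  μᵀw=0.1240
σ²=wᵀΣw=λ₁·μ_p+λ₂ = 0.108632·0.124 + 0.000717 = 0.014188 ≈ 0.0142

0.1272


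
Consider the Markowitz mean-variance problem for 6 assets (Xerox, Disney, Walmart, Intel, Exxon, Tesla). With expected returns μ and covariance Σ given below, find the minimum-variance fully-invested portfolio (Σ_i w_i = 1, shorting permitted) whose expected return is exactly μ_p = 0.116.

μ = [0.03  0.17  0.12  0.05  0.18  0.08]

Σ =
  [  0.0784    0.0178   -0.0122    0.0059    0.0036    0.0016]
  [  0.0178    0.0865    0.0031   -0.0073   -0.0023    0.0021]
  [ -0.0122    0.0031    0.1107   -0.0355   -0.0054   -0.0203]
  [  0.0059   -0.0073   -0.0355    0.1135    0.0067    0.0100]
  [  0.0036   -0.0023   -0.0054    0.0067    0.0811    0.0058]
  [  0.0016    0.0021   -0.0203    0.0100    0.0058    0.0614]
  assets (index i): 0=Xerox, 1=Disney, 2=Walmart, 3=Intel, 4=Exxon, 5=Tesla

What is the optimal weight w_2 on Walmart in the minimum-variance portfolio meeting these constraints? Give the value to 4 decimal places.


0.2142

g=Σ⁻¹μ = [-0.0061  2.0011  1.6668  0.8331  2.2156  1.4407]
h=Σ⁻¹𝟙 = [11.6104  9.3940  17.8750  12.1205  10.9427  18.5649]
a=μᵀg=1.095739  b=𝟙ᵀg=8.151190  c=𝟙ᵀh=80.507412  D=ac−b²=21.773226
λ₁=(c·0.116−b)/D = (80.507412·0.116−8.151190)/21.773226 = 0.054547
λ₂=(a−b·0.116)/D = (1.095739−8.151190·0.116)/21.773226 = 0.006898
w* = 0.054547·g + 0.006898·h:
  w_0 = 0.054547·-0.0061 + 0.006898·11.6104 = 0.0798  (Xerox)
  w_1 = 0.054547·2.0011 + 0.006898·9.3940 = 0.1740  (Disney)
  w_2 = 0.054547·1.6668 + 0.006898·17.8750 = 0.2142  (Walmart)
  w_3 = 0.054547·0.8331 + 0.006898·12.1205 = 0.1291  (Intel)
  w_4 = 0.054547·2.2156 + 0.006898·10.9427 = 0.1963  (Exxon)
  w_5 = 0.054547·1.4407 + 0.006898·18.5649 = 0.2067  (Tesla)
Σw_i=1.0000  μᵀw=0.1160
σ²=wᵀΣw=λ₁·μ_p+λ₂ = 0.054547·0.116 + 0.006898 = 0.013226 ≈ 0.0132


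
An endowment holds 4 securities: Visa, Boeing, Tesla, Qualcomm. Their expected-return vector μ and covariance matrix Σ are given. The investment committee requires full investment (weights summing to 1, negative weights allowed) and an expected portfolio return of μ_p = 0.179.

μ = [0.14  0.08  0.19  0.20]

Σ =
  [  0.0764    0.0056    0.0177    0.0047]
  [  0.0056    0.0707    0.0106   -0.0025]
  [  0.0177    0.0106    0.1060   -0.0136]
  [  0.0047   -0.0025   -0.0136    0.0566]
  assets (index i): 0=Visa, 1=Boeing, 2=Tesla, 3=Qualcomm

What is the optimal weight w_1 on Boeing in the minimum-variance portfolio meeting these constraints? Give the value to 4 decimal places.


0.0898

p=Σ⁻¹μ = [1.0509  0.8832  2.0387  3.9752]
q=Σ⁻¹𝟙 = [8.8054  12.7621  9.2169  19.7150]
a=μᵀp=1.400163  b=𝟙ᵀp=7.947933  c=𝟙ᵀq=50.499373  D=ac−b²=7.537687
λ₁=(c·0.179−b)/D = (50.499373·0.179−7.947933)/7.537687 = 0.144800
λ₂=(a−b·0.179)/D = (1.400163−7.947933·0.179)/7.537687 = -0.002987
w* = 0.144800·p + -0.002987·q:
  w_0 = 0.144800·1.0509 + -0.002987·8.8054 = 0.1259  (Visa)
  w_1 = 0.144800·0.8832 + -0.002987·12.7621 = 0.0898  (Boeing)
  w_2 = 0.144800·2.0387 + -0.002987·9.2169 = 0.2677  (Tesla)
  w_3 = 0.144800·3.9752 + -0.002987·19.7150 = 0.5167  (Qualcomm)
Σw_i=1.0000  μᵀw=0.1790
σ²=wᵀΣw=λ₁·μ_p+λ₂ = 0.144800·0.179 + -0.002987 = 0.022932 ≈ 0.0229


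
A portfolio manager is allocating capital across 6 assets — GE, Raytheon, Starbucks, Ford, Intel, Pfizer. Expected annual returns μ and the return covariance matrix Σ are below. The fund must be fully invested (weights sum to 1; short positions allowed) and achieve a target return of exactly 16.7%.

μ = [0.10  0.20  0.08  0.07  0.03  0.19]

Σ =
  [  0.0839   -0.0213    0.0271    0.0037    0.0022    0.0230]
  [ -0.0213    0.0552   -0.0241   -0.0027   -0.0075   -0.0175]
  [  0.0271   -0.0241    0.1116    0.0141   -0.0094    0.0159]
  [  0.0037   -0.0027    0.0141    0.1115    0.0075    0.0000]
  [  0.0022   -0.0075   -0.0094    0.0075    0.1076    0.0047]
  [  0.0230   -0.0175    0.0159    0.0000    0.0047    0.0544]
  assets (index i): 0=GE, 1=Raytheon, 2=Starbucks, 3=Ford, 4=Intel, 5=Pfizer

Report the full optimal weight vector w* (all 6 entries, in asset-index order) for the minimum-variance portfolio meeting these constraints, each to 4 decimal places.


x=Σ⁻¹μ = [1.0776  6.0794  1.0816  0.5666  0.5333  4.6305]
y=Σ⁻¹𝟙 = [11.0552  35.7153  11.0014  7.3295  11.0890  21.0241]
a=μᵀx=2.345630  b=𝟙ᵀx=13.969002  c=𝟙ᵀy=97.214425  D=ac−b²=32.896055
λ₁=(c·0.167−b)/D = (97.214425·0.167−13.969002)/32.896055 = 0.068878
λ₂=(a−b·0.167)/D = (2.345630−13.969002·0.167)/32.896055 = 0.000389
w* = 0.068878·x + 0.000389·y:
  w_0 = 0.068878·1.0776 + 0.000389·11.0552 = 0.0785  (GE)
  w_1 = 0.068878·6.0794 + 0.000389·35.7153 = 0.4326  (Raytheon)
  w_2 = 0.068878·1.0816 + 0.000389·11.0014 = 0.0788  (Starbucks)
  w_3 = 0.068878·0.5666 + 0.000389·7.3295 = 0.0419  (Ford)
  w_4 = 0.068878·0.5333 + 0.000389·11.0890 = 0.0410  (Intel)
  w_5 = 0.068878·4.6305 + 0.000389·21.0241 = 0.3271  (Pfizer)
Σw_i=1.0000  μᵀw=0.1670
σ²=wᵀΣw=λ₁·μ_p+λ₂ = 0.068878·0.167 + 0.000389 = 0.011892 ≈ 0.0119

0.0785  0.4326  0.0788  0.0419  0.0410  0.3271


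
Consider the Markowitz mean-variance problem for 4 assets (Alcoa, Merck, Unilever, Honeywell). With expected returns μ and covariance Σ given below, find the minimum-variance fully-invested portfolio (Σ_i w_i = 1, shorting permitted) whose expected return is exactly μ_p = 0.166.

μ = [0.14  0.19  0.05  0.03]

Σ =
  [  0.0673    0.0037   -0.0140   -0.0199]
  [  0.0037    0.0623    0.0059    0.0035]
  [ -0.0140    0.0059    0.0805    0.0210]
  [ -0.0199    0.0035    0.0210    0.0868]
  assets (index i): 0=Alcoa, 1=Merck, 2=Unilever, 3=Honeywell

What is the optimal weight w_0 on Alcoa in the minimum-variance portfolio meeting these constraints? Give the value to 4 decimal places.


x=Σ⁻¹μ = [2.2337  2.8226  0.6496  0.5867]
y=Σ⁻¹𝟙 = [20.3667  13.0160  11.6597  12.8443]
a=μᵀx=0.899098  b=𝟙ᵀx=6.292691  c=𝟙ᵀy=57.886742  D=ac−b²=12.447891
λ₁=(c·0.166−b)/D = (57.886742·0.166−6.292691)/12.447891 = 0.266431
λ₂=(a−b·0.166)/D = (0.899098−6.292691·0.166)/12.447891 = -0.011688
w* = 0.266431·x + -0.011688·y:
  w_0 = 0.266431·2.2337 + -0.011688·20.3667 = 0.3571  (Alcoa)
  w_1 = 0.266431·2.8226 + -0.011688·13.0160 = 0.5999  (Merck)
  w_2 = 0.266431·0.6496 + -0.011688·11.6597 = 0.0368  (Unilever)
  w_3 = 0.266431·0.5867 + -0.011688·12.8443 = 0.0062  (Honeywell)
Σw_i=1.0000  μᵀw=0.1660
σ²=wᵀΣw=λ₁·μ_p+λ₂ = 0.266431·0.166 + -0.011688 = 0.032540 ≈ 0.0325

0.3571


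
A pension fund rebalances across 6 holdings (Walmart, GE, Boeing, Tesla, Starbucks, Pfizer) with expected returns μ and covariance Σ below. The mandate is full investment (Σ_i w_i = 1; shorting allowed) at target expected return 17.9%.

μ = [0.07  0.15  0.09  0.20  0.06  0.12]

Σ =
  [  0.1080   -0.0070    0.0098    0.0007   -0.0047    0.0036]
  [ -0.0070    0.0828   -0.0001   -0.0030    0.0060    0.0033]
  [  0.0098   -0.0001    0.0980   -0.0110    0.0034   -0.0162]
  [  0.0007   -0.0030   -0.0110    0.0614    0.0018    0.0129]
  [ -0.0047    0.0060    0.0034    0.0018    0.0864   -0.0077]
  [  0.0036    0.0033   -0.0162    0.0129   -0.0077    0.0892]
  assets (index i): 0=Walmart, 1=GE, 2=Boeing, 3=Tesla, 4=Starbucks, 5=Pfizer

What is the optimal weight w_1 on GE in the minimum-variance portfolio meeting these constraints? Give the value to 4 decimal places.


0.2859

x=Σ⁻¹μ = [0.6125  1.9030  1.3921  3.3519  0.5661  1.0671]
y=Σ⁻¹𝟙 = [8.9135  12.1618  12.6339  16.3313  11.3855  11.3166]
a=μᵀx=1.286007  b=𝟙ᵀx=8.892648  c=𝟙ᵀy=72.742647  D=ac−b²=14.468350
λ₁=(c·0.179−b)/D = (72.742647·0.179−8.892648)/14.468350 = 0.285332
λ₂=(a−b·0.179)/D = (1.286007−8.892648·0.179)/14.468350 = -0.021134
w* = 0.285332·x + -0.021134·y:
  w_0 = 0.285332·0.6125 + -0.021134·8.9135 = -0.0136  (Walmart)
  w_1 = 0.285332·1.9030 + -0.021134·12.1618 = 0.2859  (GE)
  w_2 = 0.285332·1.3921 + -0.021134·12.6339 = 0.1302  (Boeing)
  w_3 = 0.285332·3.3519 + -0.021134·16.3313 = 0.6113  (Tesla)
  w_4 = 0.285332·0.5661 + -0.021134·11.3855 = -0.0791  (Starbucks)
  w_5 = 0.285332·1.0671 + -0.021134·11.3166 = 0.0653  (Pfizer)
Σw_i=1.0000  μᵀw=0.1790
σ²=wᵀΣw=λ₁·μ_p+λ₂ = 0.285332·0.179 + -0.021134 = 0.029940 ≈ 0.0299


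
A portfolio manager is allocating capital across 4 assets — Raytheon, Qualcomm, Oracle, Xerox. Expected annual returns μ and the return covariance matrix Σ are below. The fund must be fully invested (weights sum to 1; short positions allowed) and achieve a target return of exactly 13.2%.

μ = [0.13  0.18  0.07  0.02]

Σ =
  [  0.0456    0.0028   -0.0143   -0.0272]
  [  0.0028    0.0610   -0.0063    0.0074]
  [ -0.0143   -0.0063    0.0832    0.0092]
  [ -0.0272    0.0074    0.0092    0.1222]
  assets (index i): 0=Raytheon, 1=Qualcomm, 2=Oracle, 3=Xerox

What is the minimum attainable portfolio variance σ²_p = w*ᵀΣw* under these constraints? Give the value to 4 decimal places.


0.0159

g=Σ⁻¹μ = [3.5725  2.8714  1.5993  0.6646]
h=Σ⁻¹𝟙 = [34.6869  14.9605  17.6020  13.6730]
a=μᵀg=1.106520  b=𝟙ᵀg=8.707782  c=𝟙ᵀh=80.922339  D=ac−b²=13.716713
λ₁=(c·0.132−b)/D = (80.922339·0.132−8.707782)/13.716713 = 0.143910
λ₂=(a−b·0.132)/D = (1.106520−8.707782·0.132)/13.716713 = -0.003128
w* = 0.143910·g + -0.003128·h:
  w_0 = 0.143910·3.5725 + -0.003128·34.6869 = 0.4056  (Raytheon)
  w_1 = 0.143910·2.8714 + -0.003128·14.9605 = 0.3664  (Qualcomm)
  w_2 = 0.143910·1.5993 + -0.003128·17.6020 = 0.1751  (Oracle)
  w_3 = 0.143910·0.6646 + -0.003128·13.6730 = 0.0529  (Xerox)
Σw_i=1.0000  μᵀw=0.1320
σ²=wᵀΣw=λ₁·μ_p+λ₂ = 0.143910·0.132 + -0.003128 = 0.015868 ≈ 0.0159


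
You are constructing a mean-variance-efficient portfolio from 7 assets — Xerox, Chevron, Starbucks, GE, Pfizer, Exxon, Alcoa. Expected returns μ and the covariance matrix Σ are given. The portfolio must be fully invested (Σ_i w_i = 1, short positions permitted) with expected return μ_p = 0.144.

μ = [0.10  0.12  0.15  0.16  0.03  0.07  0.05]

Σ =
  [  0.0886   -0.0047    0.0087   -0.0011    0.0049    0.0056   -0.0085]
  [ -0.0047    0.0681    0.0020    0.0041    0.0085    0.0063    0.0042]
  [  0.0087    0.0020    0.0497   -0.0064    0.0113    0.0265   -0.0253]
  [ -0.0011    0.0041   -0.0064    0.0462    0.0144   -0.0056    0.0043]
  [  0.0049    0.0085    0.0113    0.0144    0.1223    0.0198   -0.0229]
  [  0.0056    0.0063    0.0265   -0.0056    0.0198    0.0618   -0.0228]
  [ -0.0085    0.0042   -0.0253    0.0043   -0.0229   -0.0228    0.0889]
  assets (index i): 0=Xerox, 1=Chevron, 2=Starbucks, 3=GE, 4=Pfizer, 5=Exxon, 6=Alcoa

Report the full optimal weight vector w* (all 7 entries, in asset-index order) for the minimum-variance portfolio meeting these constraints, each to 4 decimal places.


g=Σ⁻¹μ = [1.0118  1.4239  4.0388  3.9641  -0.4937  0.2277  1.4808]
h=Σ⁻¹𝟙 = [10.8117  10.3288  24.2178  22.5103  4.2083  12.5336  21.8962]
a=μᵀg=1.587288  b=𝟙ᵀg=11.653354  c=𝟙ᵀh=106.506720  D=ac−b²=33.256212
λ₁=(c·0.144−b)/D = (106.506720·0.144−11.653354)/33.256212 = 0.110765
λ₂=(a−b·0.144)/D = (1.587288−11.653354·0.144)/33.256212 = -0.002730
w* = 0.110765·g + -0.002730·h:
  w_0 = 0.110765·1.0118 + -0.002730·10.8117 = 0.0826  (Xerox)
  w_1 = 0.110765·1.4239 + -0.002730·10.3288 = 0.1295  (Chevron)
  w_2 = 0.110765·4.0388 + -0.002730·24.2178 = 0.3812  (Starbucks)
  w_3 = 0.110765·3.9641 + -0.002730·22.5103 = 0.3776  (GE)
  w_4 = 0.110765·-0.4937 + -0.002730·4.2083 = -0.0662  (Pfizer)
  w_5 = 0.110765·0.2277 + -0.002730·12.5336 = -0.0090  (Exxon)
  w_6 = 0.110765·1.4808 + -0.002730·21.8962 = 0.1042  (Alcoa)
Σw_i=1.0000  μᵀw=0.1440
σ²=wᵀΣw=λ₁·μ_p+λ₂ = 0.110765·0.144 + -0.002730 = 0.013220 ≈ 0.0132

0.0826  0.1295  0.3812  0.3776  -0.0662  -0.0090  0.1042


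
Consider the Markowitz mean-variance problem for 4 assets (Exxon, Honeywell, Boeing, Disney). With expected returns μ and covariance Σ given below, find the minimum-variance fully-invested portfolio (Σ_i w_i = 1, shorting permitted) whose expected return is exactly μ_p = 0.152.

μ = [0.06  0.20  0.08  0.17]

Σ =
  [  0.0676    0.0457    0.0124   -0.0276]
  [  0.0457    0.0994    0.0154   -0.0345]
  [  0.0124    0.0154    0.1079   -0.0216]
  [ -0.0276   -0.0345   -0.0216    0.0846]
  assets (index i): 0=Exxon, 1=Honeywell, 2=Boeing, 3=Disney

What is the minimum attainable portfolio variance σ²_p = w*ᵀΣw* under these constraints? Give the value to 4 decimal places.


0.0185

u=Σ⁻¹μ = [0.0904  3.0422  1.0047  3.5361]
v=Σ⁻¹𝟙 = [16.3078  9.0793  10.8236  23.6066]
a=μᵀu=1.295364  b=𝟙ᵀu=7.673331  c=𝟙ᵀv=59.817269  D=ac−b²=18.605143
λ₁=(c·0.152−b)/D = (59.817269·0.152−7.673331)/18.605143 = 0.076264
λ₂=(a−b·0.152)/D = (1.295364−7.673331·0.152)/18.605143 = 0.006935
w* = 0.076264·u + 0.006935·v:
  w_0 = 0.076264·0.0904 + 0.006935·16.3078 = 0.1200  (Exxon)
  w_1 = 0.076264·3.0422 + 0.006935·9.0793 = 0.2950  (Honeywell)
  w_2 = 0.076264·1.0047 + 0.006935·10.8236 = 0.1517  (Boeing)
  w_3 = 0.076264·3.5361 + 0.006935·23.6066 = 0.4334  (Disney)
Σw_i=1.0000  μᵀw=0.1520
σ²=wᵀΣw=λ₁·μ_p+λ₂ = 0.076264·0.152 + 0.006935 = 0.018527 ≈ 0.0185


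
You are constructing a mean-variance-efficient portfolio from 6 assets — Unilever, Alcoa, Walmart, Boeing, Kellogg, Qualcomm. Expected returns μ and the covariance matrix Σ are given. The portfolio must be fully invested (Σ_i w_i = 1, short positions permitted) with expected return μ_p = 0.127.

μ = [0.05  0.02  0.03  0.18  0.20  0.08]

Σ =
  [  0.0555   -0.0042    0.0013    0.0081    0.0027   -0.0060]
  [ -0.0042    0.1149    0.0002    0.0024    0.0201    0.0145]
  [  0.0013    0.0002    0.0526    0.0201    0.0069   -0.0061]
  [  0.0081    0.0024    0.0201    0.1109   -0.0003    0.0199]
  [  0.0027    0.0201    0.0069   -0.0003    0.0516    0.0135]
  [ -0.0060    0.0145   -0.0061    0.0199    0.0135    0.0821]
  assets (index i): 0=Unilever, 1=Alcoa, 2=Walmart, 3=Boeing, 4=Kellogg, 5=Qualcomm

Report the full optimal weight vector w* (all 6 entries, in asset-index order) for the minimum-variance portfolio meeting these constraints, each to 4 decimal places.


0.2099  0.0203  0.1289  0.1414  0.3902  0.1093

x=Σ⁻¹μ = [0.4081  -0.5724  -0.6614  1.7470  4.1909  -0.0564]
y=Σ⁻¹𝟙 = [18.4311  5.9711  17.5556  2.3360  10.7622  11.4412]
a=μᵀx=1.137252  b=𝟙ᵀx=5.055850  c=𝟙ᵀy=66.497057  D=ac−b²=50.062264
λ₁=(c·0.127−b)/D = (66.497057·0.127−5.055850)/50.062264 = 0.067701
λ₂=(a−b·0.127)/D = (1.137252−5.055850·0.127)/50.062264 = 0.009891
w* = 0.067701·x + 0.009891·y:
  w_0 = 0.067701·0.4081 + 0.009891·18.4311 = 0.2099  (Unilever)
  w_1 = 0.067701·-0.5724 + 0.009891·5.9711 = 0.0203  (Alcoa)
  w_2 = 0.067701·-0.6614 + 0.009891·17.5556 = 0.1289  (Walmart)
  w_3 = 0.067701·1.7470 + 0.009891·2.3360 = 0.1414  (Boeing)
  w_4 = 0.067701·4.1909 + 0.009891·10.7622 = 0.3902  (Kellogg)
  w_5 = 0.067701·-0.0564 + 0.009891·11.4412 = 0.1093  (Qualcomm)
Σw_i=1.0000  μᵀw=0.1270
σ²=wᵀΣw=λ₁·μ_p+λ₂ = 0.067701·0.127 + 0.009891 = 0.018489 ≈ 0.0185


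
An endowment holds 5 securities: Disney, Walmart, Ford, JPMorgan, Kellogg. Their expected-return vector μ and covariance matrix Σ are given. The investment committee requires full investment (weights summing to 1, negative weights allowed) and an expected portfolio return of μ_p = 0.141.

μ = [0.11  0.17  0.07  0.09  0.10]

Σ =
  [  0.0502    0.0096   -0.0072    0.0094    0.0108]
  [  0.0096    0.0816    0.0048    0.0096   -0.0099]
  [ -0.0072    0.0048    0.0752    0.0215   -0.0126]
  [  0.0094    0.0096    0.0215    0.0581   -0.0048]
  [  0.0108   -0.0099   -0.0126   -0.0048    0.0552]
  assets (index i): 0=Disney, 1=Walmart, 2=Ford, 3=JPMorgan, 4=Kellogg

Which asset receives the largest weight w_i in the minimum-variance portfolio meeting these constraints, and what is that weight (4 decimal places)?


Walmart (0.5609)

p=Σ⁻¹μ = [1.3286  2.0424  1.0781  0.7821  2.2320]
q=Σ⁻¹𝟙 = [13.4252  11.3243  14.7862  9.4913  21.7207]
a=μᵀp=0.862413  b=𝟙ᵀp=7.463226  c=𝟙ᵀq=70.747728  D=ac−b²=5.314048
λ₁=(c·0.141−b)/D = (70.747728·0.141−7.463226)/5.314048 = 0.472748
λ₂=(a−b·0.141)/D = (0.862413−7.463226·0.141)/5.314048 = -0.035736
w* = 0.472748·p + -0.035736·q:
  w_0 = 0.472748·1.3286 + -0.035736·13.4252 = 0.1484  (Disney)
  w_1 = 0.472748·2.0424 + -0.035736·11.3243 = 0.5609  (Walmart)
  w_2 = 0.472748·1.0781 + -0.035736·14.7862 = -0.0187  (Ford)
  w_3 = 0.472748·0.7821 + -0.035736·9.4913 = 0.0305  (JPMorgan)
  w_4 = 0.472748·2.2320 + -0.035736·21.7207 = 0.2790  (Kellogg)
Σw_i=1.0000  μᵀw=0.1410
σ²=wᵀΣw=λ₁·μ_p+λ₂ = 0.472748·0.141 + -0.035736 = 0.030922 ≈ 0.0309
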